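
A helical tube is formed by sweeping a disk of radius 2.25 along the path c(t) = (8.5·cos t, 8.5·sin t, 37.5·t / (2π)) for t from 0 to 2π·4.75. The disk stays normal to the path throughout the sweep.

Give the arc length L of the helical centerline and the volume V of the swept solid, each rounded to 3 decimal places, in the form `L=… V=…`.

2πR = 2π·8.5 = 53.407075
per-turn = √(53.407075² + 37.5²) = √(2852.3157 + 1406.25) = √4258.5657 = 65.257687
L = 4.75 × 65.257687 = 309.974012
V = π·2.25² × L = 15.904313 × 309.974012 = 4929.923646

L=309.974 V=4929.924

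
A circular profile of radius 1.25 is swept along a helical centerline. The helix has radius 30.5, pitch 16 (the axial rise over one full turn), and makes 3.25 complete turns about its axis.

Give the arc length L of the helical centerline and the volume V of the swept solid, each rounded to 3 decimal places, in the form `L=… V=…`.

2πR = 2π·30.5 = 191.637152
per-turn = √(191.637152² + 16²) = √(36724.7980 + 256) = √36980.7980 = 192.303921
L = 3.25 × 192.303921 = 624.987743
V = π·1.25² × L = 4.908739 × 624.987743 = 3067.901408

L=624.988 V=3067.901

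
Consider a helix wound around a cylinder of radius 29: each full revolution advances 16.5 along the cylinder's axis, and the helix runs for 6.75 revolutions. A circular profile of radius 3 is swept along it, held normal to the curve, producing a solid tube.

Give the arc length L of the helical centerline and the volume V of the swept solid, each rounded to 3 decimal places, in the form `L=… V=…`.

L=1234.966 V=34917.839

2πR = 2π·29 = 182.212374
per-turn = √(182.212374² + 16.5²) = √(33201.3492 + 272.25) = √33473.5992 = 182.957916
L = 6.75 × 182.957916 = 1234.965936
V = π·3² × L = 28.274334 × 1234.965936 = 34917.839216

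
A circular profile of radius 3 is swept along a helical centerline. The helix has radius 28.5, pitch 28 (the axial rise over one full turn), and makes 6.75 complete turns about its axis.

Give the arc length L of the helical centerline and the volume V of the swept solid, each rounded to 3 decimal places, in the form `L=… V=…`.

2πR = 2π·28.5 = 179.070781
per-turn = √(179.070781² + 28²) = √(32066.3447 + 784) = √32850.3447 = 181.246641
L = 6.75 × 181.246641 = 1223.414823
V = π·3² × L = 28.274334 × 1223.414823 = 34591.239196

L=1223.415 V=34591.239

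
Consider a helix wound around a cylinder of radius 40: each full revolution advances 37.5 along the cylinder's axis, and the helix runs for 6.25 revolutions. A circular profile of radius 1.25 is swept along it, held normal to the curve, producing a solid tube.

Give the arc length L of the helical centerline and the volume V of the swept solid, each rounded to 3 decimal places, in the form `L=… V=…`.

2πR = 2π·40 = 251.327412
per-turn = √(251.327412² + 37.5²) = √(63165.4682 + 1406.25) = √64571.7182 = 254.109658
L = 6.25 × 254.109658 = 1588.185361
V = π·1.25² × L = 4.908739 × 1588.185361 = 7795.986660

L=1588.185 V=7795.987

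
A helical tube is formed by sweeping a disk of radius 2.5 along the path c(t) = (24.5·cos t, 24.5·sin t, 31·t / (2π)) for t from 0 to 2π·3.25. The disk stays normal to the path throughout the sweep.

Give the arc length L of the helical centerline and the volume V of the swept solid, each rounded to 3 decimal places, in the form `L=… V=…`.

L=510.342 V=10020.548

2πR = 2π·24.5 = 153.938040
per-turn = √(153.938040² + 31²) = √(23696.9202 + 961) = √24657.9202 = 157.028406
L = 3.25 × 157.028406 = 510.342318
V = π·2.5² × L = 19.634954 × 510.342318 = 10020.547986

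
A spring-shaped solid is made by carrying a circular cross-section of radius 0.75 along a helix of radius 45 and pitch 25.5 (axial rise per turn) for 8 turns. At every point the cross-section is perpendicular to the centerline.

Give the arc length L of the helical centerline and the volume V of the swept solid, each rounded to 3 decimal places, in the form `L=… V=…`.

L=2271.127 V=4013.413

2πR = 2π·45 = 282.743339
per-turn = √(282.743339² + 25.5²) = √(79943.7956 + 650.25) = √80594.0456 = 283.890904
L = 8 × 283.890904 = 2271.127236
V = π·0.75² × L = 1.767146 × 2271.127236 = 4013.413110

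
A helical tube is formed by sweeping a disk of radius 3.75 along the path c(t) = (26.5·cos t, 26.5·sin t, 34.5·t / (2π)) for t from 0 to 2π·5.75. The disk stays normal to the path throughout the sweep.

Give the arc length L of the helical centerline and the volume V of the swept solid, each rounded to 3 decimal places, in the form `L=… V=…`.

L=977.736 V=43195.062

2πR = 2π·26.5 = 166.504411
per-turn = √(166.504411² + 34.5²) = √(27723.7188 + 1190.25) = √28913.9688 = 170.041080
L = 5.75 × 170.041080 = 977.736208
V = π·3.75² × L = 44.178647 × 977.736208 = 43195.062485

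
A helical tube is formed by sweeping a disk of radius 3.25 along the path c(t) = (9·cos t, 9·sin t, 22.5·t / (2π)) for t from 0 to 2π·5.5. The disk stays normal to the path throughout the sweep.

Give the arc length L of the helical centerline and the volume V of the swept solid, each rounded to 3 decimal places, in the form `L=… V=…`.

L=334.733 V=11107.463

2πR = 2π·9 = 56.548668
per-turn = √(56.548668² + 22.5²) = √(3197.7518 + 506.25) = √3704.0018 = 60.860511
L = 5.5 × 60.860511 = 334.732812
V = π·3.25² × L = 33.183072 × 334.732812 = 11107.463127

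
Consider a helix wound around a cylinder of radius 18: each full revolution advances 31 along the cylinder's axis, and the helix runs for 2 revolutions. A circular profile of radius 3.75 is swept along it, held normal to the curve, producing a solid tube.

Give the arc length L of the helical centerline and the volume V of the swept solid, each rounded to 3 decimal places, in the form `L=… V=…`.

L=234.538 V=10361.567

2πR = 2π·18 = 113.097336
per-turn = √(113.097336² + 31²) = √(12791.0073 + 961) = √13752.0073 = 117.268953
L = 2 × 117.268953 = 234.537906
V = π·3.75² × L = 44.178647 × 234.537906 = 10361.567272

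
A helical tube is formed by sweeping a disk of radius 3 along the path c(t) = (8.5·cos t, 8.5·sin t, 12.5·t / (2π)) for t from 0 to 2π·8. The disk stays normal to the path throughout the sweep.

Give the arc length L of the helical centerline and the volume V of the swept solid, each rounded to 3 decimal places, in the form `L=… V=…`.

2πR = 2π·8.5 = 53.407075
per-turn = √(53.407075² + 12.5²) = √(2852.3157 + 156.25) = √3008.5657 = 54.850394
L = 8 × 54.850394 = 438.803148
V = π·3² × L = 28.274334 × 438.803148 = 12406.866725

L=438.803 V=12406.867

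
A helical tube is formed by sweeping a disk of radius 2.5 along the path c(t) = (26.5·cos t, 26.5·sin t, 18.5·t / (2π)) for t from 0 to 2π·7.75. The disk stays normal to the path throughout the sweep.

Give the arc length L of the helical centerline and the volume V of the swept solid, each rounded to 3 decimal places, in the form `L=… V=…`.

L=1298.350 V=25493.039

2πR = 2π·26.5 = 166.504411
per-turn = √(166.504411² + 18.5²) = √(27723.7188 + 342.25) = √28065.9688 = 167.529009
L = 7.75 × 167.529009 = 1298.349818
V = π·2.5² × L = 19.634954 × 1298.349818 = 25493.039054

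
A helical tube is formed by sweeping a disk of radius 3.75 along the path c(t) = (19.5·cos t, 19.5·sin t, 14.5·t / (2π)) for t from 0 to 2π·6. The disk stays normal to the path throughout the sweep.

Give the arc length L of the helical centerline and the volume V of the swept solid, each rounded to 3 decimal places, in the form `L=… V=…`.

2πR = 2π·19.5 = 122.522113
per-turn = √(122.522113² + 14.5²) = √(15011.6683 + 210.25) = √15221.9183 = 123.377138
L = 6 × 123.377138 = 740.262831
V = π·3.75² × L = 44.178647 × 740.262831 = 32703.810058

L=740.263 V=32703.810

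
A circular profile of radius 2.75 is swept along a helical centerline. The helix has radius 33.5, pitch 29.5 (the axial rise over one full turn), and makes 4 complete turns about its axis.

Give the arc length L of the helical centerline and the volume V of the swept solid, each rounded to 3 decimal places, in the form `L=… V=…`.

2πR = 2π·33.5 = 210.486708
per-turn = √(210.486708² + 29.5²) = √(44304.6542 + 870.25) = √45174.9042 = 212.543888
L = 4 × 212.543888 = 850.175550
V = π·2.75² × L = 23.758294 × 850.175550 = 20198.721055

L=850.176 V=20198.721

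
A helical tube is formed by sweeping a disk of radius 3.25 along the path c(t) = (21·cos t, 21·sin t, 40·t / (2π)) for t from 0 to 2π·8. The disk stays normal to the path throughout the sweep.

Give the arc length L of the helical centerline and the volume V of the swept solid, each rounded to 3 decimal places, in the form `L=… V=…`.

L=1103.014 V=36601.378

2πR = 2π·21 = 131.946891
per-turn = √(131.946891² + 40²) = √(17409.9822 + 1600) = √19009.9822 = 137.876692
L = 8 × 137.876692 = 1103.013535
V = π·3.25² × L = 33.183072 × 1103.013535 = 36601.377995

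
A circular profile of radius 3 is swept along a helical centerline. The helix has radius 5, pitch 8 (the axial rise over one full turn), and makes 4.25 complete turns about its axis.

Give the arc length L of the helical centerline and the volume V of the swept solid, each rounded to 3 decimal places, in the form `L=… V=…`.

2πR = 2π·5 = 31.415927
per-turn = √(31.415927² + 8²) = √(986.9604 + 64) = √1050.9604 = 32.418520
L = 4.25 × 32.418520 = 137.778710
V = π·3² × L = 28.274334 × 137.778710 = 3895.601250

L=137.779 V=3895.601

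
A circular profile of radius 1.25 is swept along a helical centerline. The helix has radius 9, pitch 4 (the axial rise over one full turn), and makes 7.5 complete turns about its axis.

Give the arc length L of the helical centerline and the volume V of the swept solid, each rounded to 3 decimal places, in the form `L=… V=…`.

2πR = 2π·9 = 56.548668
per-turn = √(56.548668² + 4²) = √(3197.7518 + 16) = √3213.7518 = 56.689962
L = 7.5 × 56.689962 = 425.174717
V = π·1.25² × L = 4.908739 × 425.174717 = 2087.071513

L=425.175 V=2087.072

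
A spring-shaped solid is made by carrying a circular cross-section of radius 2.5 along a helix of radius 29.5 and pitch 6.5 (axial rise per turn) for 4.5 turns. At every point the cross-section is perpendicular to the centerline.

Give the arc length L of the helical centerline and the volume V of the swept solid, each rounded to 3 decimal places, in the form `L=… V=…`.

L=834.606 V=16387.442

2πR = 2π·29.5 = 185.353967
per-turn = √(185.353967² + 6.5²) = √(34356.0929 + 42.25) = √34398.3429 = 185.467903
L = 4.5 × 185.467903 = 834.605562
V = π·2.5² × L = 19.634954 × 834.605562 = 16387.441889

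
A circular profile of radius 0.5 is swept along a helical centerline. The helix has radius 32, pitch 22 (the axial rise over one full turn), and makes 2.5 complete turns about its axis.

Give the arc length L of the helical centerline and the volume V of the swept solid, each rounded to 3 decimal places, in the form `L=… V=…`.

2πR = 2π·32 = 201.061930
per-turn = √(201.061930² + 22²) = √(40425.8996 + 484) = √40909.8996 = 202.261958
L = 2.5 × 202.261958 = 505.654895
V = π·0.5² × L = 0.785398 × 505.654895 = 397.140426

L=505.655 V=397.140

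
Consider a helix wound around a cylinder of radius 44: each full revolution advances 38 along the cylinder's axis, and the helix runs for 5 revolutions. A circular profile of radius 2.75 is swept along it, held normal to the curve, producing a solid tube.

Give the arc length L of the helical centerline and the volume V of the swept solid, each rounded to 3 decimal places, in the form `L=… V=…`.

2πR = 2π·44 = 276.460154
per-turn = √(276.460154² + 38²) = √(76430.2165 + 1444) = √77874.2165 = 279.059521
L = 5 × 279.059521 = 1395.297607
V = π·2.75² × L = 23.758294 × 1395.297607 = 33149.891382

L=1395.298 V=33149.891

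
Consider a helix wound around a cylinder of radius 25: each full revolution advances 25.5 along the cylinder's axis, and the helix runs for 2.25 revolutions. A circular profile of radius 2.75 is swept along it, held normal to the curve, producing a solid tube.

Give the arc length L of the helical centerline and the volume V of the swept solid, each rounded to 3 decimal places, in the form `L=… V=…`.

L=358.056 V=8506.799

2πR = 2π·25 = 157.079633
per-turn = √(157.079633² + 25.5²) = √(24674.0110 + 650.25) = √25324.2610 = 159.135983
L = 2.25 × 159.135983 = 358.055961
V = π·2.75² × L = 23.758294 × 358.055961 = 8506.798952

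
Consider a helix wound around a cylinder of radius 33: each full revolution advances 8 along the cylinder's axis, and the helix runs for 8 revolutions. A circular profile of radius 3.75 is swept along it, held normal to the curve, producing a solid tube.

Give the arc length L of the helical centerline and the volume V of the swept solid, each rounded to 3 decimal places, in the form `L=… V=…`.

2πR = 2π·33 = 207.345115
per-turn = √(207.345115² + 8²) = √(42991.9968 + 64) = √43055.9968 = 207.499390
L = 8 × 207.499390 = 1659.995118
V = π·3.75² × L = 44.178647 × 1659.995118 = 73336.337848

L=1659.995 V=73336.338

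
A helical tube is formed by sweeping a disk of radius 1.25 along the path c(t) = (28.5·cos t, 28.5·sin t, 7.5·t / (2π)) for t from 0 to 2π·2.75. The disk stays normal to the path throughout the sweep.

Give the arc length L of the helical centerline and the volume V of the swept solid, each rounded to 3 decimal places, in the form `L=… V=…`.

2πR = 2π·28.5 = 179.070781
per-turn = √(179.070781² + 7.5²) = √(32066.3447 + 56.25) = √32122.5947 = 179.227773
L = 2.75 × 179.227773 = 492.876376
V = π·1.25² × L = 4.908739 × 492.876376 = 2419.401255

L=492.876 V=2419.401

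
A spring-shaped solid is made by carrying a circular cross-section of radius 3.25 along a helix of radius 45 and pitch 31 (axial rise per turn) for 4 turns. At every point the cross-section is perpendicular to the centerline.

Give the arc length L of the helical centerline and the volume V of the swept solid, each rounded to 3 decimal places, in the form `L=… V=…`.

2πR = 2π·45 = 282.743339
per-turn = √(282.743339² + 31²) = √(79943.7956 + 961) = √80904.7956 = 284.437683
L = 4 × 284.437683 = 1137.750733
V = π·3.25² × L = 33.183072 × 1137.750733 = 37754.064949

L=1137.751 V=37754.065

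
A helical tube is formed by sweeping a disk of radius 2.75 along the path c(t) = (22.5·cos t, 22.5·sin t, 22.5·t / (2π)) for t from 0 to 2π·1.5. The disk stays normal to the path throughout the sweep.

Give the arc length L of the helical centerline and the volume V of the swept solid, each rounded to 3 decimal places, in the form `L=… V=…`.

2πR = 2π·22.5 = 141.371669
per-turn = √(141.371669² + 22.5²) = √(19985.9489 + 506.25) = √20492.1989 = 143.150965
L = 1.5 × 143.150965 = 214.726448
V = π·2.75² × L = 23.758294 × 214.726448 = 5101.534181

L=214.726 V=5101.534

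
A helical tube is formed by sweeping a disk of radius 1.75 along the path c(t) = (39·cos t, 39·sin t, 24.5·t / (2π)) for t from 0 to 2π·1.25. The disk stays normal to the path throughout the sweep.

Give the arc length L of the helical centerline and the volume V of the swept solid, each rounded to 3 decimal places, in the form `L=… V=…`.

2πR = 2π·39 = 245.044227
per-turn = √(245.044227² + 24.5²) = √(60046.6732 + 600.25) = √60646.9232 = 246.265960
L = 1.25 × 246.265960 = 307.832450
V = π·1.75² × L = 9.621128 × 307.832450 = 2961.695254

L=307.832 V=2961.695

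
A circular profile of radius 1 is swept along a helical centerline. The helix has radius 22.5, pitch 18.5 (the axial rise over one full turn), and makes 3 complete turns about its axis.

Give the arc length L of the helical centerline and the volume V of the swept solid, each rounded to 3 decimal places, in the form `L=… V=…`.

2πR = 2π·22.5 = 141.371669
per-turn = √(141.371669² + 18.5²) = √(19985.9489 + 342.25) = √20328.1989 = 142.576993
L = 3 × 142.576993 = 427.730979
V = π·1² × L = 3.141593 × 427.730979 = 1343.756501

L=427.731 V=1343.757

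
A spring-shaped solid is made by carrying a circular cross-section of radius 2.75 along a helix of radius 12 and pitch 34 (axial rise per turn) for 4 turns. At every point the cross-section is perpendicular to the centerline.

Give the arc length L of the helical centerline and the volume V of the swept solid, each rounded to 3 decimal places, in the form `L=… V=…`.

2πR = 2π·12 = 75.398224
per-turn = √(75.398224² + 34²) = √(5684.8921 + 1156) = √6840.8921 = 82.709686
L = 4 × 82.709686 = 330.838743
V = π·2.75² × L = 23.758294 × 330.838743 = 7860.164280

L=330.839 V=7860.164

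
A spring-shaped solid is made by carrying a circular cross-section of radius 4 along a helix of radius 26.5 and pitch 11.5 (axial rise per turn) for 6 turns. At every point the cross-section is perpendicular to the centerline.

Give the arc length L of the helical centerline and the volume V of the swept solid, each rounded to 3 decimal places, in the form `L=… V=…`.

2πR = 2π·26.5 = 166.504411
per-turn = √(166.504411² + 11.5²) = √(27723.7188 + 132.25) = √27855.9688 = 166.901075
L = 6 × 166.901075 = 1001.406449
V = π·4² × L = 50.265482 × 1001.406449 = 50336.178279

L=1001.406 V=50336.178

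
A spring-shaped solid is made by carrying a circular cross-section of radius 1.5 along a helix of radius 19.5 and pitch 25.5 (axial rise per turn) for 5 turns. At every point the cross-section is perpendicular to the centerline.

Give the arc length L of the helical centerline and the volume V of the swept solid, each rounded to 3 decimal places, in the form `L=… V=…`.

L=625.738 V=4423.081

2πR = 2π·19.5 = 122.522113
per-turn = √(122.522113² + 25.5²) = √(15011.6683 + 650.25) = √15661.9183 = 125.147586
L = 5 × 125.147586 = 625.737930
V = π·1.5² × L = 7.068583 × 625.737930 = 4423.080791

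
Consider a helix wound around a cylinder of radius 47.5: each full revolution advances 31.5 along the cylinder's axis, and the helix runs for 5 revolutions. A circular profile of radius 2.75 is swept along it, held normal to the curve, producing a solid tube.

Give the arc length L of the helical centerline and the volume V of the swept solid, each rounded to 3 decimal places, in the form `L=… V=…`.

2πR = 2π·47.5 = 298.451302
per-turn = √(298.451302² + 31.5²) = √(89073.1797 + 992.25) = √90065.4297 = 300.109030
L = 5 × 300.109030 = 1500.545149
V = π·2.75² × L = 23.758294 × 1500.545149 = 35650.393465

L=1500.545 V=35650.393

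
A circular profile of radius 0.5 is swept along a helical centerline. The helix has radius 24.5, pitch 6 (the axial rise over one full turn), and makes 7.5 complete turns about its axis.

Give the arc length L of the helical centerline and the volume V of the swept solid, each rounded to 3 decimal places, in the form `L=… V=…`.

L=1155.412 V=907.458

2πR = 2π·24.5 = 153.938040
per-turn = √(153.938040² + 6²) = √(23696.9202 + 36) = √23732.9202 = 154.054926
L = 7.5 × 154.054926 = 1155.411944
V = π·0.5² × L = 0.785398 × 1155.411944 = 907.458418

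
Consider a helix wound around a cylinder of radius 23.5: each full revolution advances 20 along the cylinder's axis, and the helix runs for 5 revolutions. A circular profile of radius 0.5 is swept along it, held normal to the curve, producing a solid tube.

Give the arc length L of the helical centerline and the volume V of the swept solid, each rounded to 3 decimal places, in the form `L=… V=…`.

2πR = 2π·23.5 = 147.654855
per-turn = √(147.654855² + 20²) = √(21801.9561 + 400) = √22201.9561 = 149.003208
L = 5 × 149.003208 = 745.016042
V = π·0.5² × L = 0.785398 × 745.016042 = 585.134231

L=745.016 V=585.134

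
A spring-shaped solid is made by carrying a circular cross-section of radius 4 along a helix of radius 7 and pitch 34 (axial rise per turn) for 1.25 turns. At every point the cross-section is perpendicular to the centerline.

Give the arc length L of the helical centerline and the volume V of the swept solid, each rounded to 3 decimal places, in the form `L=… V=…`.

L=69.490 V=3492.933

2πR = 2π·7 = 43.982297
per-turn = √(43.982297² + 34²) = √(1934.4425 + 1156) = √3090.4425 = 55.591748
L = 1.25 × 55.591748 = 69.489685
V = π·4² × L = 50.265482 × 69.489685 = 3492.932552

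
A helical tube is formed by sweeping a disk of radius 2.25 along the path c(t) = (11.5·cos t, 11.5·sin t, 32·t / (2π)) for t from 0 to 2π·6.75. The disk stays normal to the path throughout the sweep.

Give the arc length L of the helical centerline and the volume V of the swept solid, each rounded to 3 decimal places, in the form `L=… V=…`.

L=533.422 V=8483.706

2πR = 2π·11.5 = 72.256631
per-turn = √(72.256631² + 32²) = √(5221.0207 + 1024) = √6245.0207 = 79.025444
L = 6.75 × 79.025444 = 533.421744
V = π·2.25² × L = 15.904313 × 533.421744 = 8483.706275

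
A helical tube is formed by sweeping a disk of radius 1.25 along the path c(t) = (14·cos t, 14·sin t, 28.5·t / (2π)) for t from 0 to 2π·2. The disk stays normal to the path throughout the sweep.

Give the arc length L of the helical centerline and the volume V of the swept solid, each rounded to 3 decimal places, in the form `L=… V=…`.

L=184.933 V=907.786

2πR = 2π·14 = 87.964594
per-turn = √(87.964594² + 28.5²) = √(7737.7699 + 812.25) = √8550.0199 = 92.466317
L = 2 × 92.466317 = 184.932635
V = π·1.25² × L = 4.908739 × 184.932635 = 907.785948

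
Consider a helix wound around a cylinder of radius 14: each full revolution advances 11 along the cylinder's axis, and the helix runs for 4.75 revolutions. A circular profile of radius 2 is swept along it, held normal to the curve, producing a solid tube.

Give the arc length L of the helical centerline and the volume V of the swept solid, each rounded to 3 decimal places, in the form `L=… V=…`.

2πR = 2π·14 = 87.964594
per-turn = √(87.964594² + 11²) = √(7737.7699 + 121) = √7858.7699 = 88.649703
L = 4.75 × 88.649703 = 421.086089
V = π·2² × L = 12.566371 × 421.086089 = 5291.523861

L=421.086 V=5291.524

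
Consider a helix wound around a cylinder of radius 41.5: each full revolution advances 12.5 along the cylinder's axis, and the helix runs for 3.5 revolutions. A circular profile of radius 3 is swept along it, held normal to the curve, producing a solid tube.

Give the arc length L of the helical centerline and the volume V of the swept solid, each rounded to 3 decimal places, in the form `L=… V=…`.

L=913.681 V=25833.714

2πR = 2π·41.5 = 260.752190
per-turn = √(260.752190² + 12.5²) = √(67991.7047 + 156.25) = √68147.9547 = 261.051632
L = 3.5 × 261.051632 = 913.680713
V = π·3² × L = 28.274334 × 913.680713 = 25833.713541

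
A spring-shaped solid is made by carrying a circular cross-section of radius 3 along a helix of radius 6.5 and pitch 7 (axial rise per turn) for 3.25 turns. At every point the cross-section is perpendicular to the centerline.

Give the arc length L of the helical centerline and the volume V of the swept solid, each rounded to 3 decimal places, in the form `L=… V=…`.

L=134.668 V=3807.643

2πR = 2π·6.5 = 40.840704
per-turn = √(40.840704² + 7²) = √(1667.9631 + 49) = √1716.9631 = 41.436254
L = 3.25 × 41.436254 = 134.667825
V = π·3² × L = 28.274334 × 134.667825 = 3807.643059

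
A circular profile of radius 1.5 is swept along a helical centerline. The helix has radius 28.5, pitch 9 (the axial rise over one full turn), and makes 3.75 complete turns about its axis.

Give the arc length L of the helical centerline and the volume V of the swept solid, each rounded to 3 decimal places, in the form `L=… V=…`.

2πR = 2π·28.5 = 179.070781
per-turn = √(179.070781² + 9²) = √(32066.3447 + 81) = √32147.3447 = 179.296806
L = 3.75 × 179.296806 = 672.363023
V = π·1.5² × L = 7.068583 × 672.363023 = 4752.654151

L=672.363 V=4752.654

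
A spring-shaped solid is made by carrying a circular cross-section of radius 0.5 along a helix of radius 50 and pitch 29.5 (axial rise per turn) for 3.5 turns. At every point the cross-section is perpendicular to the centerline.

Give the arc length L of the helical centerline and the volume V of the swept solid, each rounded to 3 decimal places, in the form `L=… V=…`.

L=1104.394 V=867.389

2πR = 2π·50 = 314.159265
per-turn = √(314.159265² + 29.5²) = √(98696.0440 + 870.25) = √99566.2940 = 315.541271
L = 3.5 × 315.541271 = 1104.394450
V = π·0.5² × L = 0.785398 × 1104.394450 = 867.389373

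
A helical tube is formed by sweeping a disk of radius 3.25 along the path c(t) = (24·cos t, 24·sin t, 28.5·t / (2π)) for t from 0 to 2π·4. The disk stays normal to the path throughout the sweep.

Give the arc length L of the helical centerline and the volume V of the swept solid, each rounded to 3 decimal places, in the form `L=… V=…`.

L=613.864 V=20369.896

2πR = 2π·24 = 150.796447
per-turn = √(150.796447² + 28.5²) = √(22739.5685 + 812.25) = √23551.8185 = 153.466018
L = 4 × 153.466018 = 613.864070
V = π·3.25² × L = 33.183072 × 613.864070 = 20369.895886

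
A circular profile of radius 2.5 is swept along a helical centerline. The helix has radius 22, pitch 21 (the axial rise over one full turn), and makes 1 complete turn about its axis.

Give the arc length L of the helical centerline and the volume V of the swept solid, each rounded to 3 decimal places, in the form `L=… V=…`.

2πR = 2π·22 = 138.230077
per-turn = √(138.230077² + 21²) = √(19107.5541 + 441) = √19548.5541 = 139.816144
L = 1 × 139.816144 = 139.816144
V = π·2.5² × L = 19.634954 × 139.816144 = 2745.283568

L=139.816 V=2745.284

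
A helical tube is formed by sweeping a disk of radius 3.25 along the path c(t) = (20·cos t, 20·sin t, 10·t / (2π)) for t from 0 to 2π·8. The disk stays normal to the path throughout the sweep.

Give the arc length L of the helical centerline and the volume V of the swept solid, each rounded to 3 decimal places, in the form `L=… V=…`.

2πR = 2π·20 = 125.663706
per-turn = √(125.663706² + 10²) = √(15791.3670 + 100) = √15891.3670 = 126.060966
L = 8 × 126.060966 = 1008.487725
V = π·3.25² × L = 33.183072 × 1008.487725 = 33464.721184

L=1008.488 V=33464.721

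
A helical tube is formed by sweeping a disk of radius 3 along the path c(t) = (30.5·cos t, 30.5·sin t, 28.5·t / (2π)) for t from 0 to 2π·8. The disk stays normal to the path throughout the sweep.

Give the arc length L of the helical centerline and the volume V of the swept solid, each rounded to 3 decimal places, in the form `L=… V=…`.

L=1549.958 V=43824.042

2πR = 2π·30.5 = 191.637152
per-turn = √(191.637152² + 28.5²) = √(36724.7980 + 812.25) = √37537.0480 = 193.744801
L = 8 × 193.744801 = 1549.958409
V = π·3² × L = 28.274334 × 1549.958409 = 43824.041568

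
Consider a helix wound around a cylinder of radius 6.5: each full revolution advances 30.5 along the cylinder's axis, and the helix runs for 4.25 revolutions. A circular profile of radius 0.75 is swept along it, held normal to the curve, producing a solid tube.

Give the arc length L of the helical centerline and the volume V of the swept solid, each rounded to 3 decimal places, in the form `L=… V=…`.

2πR = 2π·6.5 = 40.840704
per-turn = √(40.840704² + 30.5²) = √(1667.9631 + 930.25) = √2598.2131 = 50.972671
L = 4.25 × 50.972671 = 216.633850
V = π·0.75² × L = 1.767146 × 216.633850 = 382.823613

L=216.634 V=382.824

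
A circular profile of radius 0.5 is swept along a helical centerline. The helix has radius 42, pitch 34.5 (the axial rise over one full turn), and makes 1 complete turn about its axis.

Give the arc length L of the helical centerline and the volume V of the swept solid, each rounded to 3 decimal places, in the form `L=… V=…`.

L=266.139 V=209.025

2πR = 2π·42 = 263.893783
per-turn = √(263.893783² + 34.5²) = √(69639.9287 + 1190.25) = √70830.1787 = 266.139397
L = 1 × 266.139397 = 266.139397
V = π·0.5² × L = 0.785398 × 266.139397 = 209.025394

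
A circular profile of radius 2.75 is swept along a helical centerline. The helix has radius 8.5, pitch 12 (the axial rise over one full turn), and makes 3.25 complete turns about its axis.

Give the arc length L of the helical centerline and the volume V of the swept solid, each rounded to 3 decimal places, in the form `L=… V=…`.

2πR = 2π·8.5 = 53.407075
per-turn = √(53.407075² + 12²) = √(2852.3157 + 144) = √2996.3157 = 54.738612
L = 3.25 × 54.738612 = 177.900490
V = π·2.75² × L = 23.758294 × 177.900490 = 4226.612219

L=177.900 V=4226.612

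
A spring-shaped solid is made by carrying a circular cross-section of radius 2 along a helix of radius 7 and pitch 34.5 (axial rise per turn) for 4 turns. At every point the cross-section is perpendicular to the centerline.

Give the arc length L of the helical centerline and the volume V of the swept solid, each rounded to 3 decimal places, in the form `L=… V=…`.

L=223.596 V=2809.788

2πR = 2π·7 = 43.982297
per-turn = √(43.982297² + 34.5²) = √(1934.4425 + 1190.25) = √3124.6925 = 55.898949
L = 4 × 55.898949 = 223.595795
V = π·2² × L = 12.566371 × 223.595795 = 2809.787624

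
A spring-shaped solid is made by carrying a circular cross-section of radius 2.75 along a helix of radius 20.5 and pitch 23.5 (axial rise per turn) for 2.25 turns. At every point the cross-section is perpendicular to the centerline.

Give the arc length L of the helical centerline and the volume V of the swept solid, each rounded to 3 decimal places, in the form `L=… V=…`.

L=294.596 V=6999.095

2πR = 2π·20.5 = 128.805299
per-turn = √(128.805299² + 23.5²) = √(16590.8050 + 552.25) = √17143.0550 = 130.931490
L = 2.25 × 130.931490 = 294.595852
V = π·2.75² × L = 23.758294 × 294.595852 = 6999.094990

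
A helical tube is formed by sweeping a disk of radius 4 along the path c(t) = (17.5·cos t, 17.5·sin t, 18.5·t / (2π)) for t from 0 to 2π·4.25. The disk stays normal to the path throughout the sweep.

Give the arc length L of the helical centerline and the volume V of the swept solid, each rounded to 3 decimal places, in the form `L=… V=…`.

L=473.880 V=23819.810

2πR = 2π·17.5 = 109.955743
per-turn = √(109.955743² + 18.5²) = √(12090.2654 + 342.25) = √12432.5154 = 111.501190
L = 4.25 × 111.501190 = 473.880058
V = π·4² × L = 50.265482 × 473.880058 = 23819.809736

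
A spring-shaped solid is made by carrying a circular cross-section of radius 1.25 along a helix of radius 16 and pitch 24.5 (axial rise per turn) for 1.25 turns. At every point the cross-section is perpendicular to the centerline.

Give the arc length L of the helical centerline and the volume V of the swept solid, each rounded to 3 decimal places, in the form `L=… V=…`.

L=129.342 V=634.904

2πR = 2π·16 = 100.530965
per-turn = √(100.530965² + 24.5²) = √(10106.4749 + 600.25) = √10706.7249 = 103.473305
L = 1.25 × 103.473305 = 129.341632
V = π·1.25² × L = 4.908739 × 129.341632 = 634.904249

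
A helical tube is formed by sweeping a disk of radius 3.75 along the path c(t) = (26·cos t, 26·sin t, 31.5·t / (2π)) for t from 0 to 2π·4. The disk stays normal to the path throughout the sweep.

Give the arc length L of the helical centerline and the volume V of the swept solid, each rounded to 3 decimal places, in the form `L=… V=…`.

2πR = 2π·26 = 163.362818
per-turn = √(163.362818² + 31.5²) = √(26687.4103 + 992.25) = √27679.6603 = 166.372054
L = 4 × 166.372054 = 665.488215
V = π·3.75² × L = 44.178647 × 665.488215 = 29400.368744

L=665.488 V=29400.369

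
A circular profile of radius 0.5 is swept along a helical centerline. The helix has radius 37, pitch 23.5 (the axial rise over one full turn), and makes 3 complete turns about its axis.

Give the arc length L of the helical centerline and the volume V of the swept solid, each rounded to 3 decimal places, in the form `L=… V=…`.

2πR = 2π·37 = 232.477856
per-turn = √(232.477856² + 23.5²) = √(54045.9537 + 552.25) = √54598.2037 = 233.662585
L = 3 × 233.662585 = 700.987755
V = π·0.5² × L = 0.785398 × 700.987755 = 550.554496

L=700.988 V=550.554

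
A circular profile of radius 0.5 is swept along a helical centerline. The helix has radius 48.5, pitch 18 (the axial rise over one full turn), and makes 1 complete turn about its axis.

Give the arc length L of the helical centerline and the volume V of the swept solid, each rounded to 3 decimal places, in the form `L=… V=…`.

2πR = 2π·48.5 = 304.734487
per-turn = √(304.734487² + 18²) = √(92863.1078 + 324) = √93187.1078 = 305.265635
L = 1 × 305.265635 = 305.265635
V = π·0.5² × L = 0.785398 × 305.265635 = 239.755069

L=305.266 V=239.755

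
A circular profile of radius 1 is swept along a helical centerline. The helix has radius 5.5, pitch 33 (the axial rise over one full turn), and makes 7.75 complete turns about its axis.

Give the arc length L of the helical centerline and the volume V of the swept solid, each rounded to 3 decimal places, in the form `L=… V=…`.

2πR = 2π·5.5 = 34.557519
per-turn = √(34.557519² + 33²) = √(1194.2221 + 1089) = √2283.2221 = 47.783074
L = 7.75 × 47.783074 = 370.318821
V = π·1² × L = 3.141593 × 370.318821 = 1163.390888

L=370.319 V=1163.391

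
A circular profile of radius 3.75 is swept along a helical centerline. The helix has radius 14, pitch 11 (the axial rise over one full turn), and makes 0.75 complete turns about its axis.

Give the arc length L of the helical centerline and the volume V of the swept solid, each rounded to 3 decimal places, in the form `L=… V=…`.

L=66.487 V=2937.318

2πR = 2π·14 = 87.964594
per-turn = √(87.964594² + 11²) = √(7737.7699 + 121) = √7858.7699 = 88.649703
L = 0.75 × 88.649703 = 66.487277
V = π·3.75² × L = 44.178647 × 66.487277 = 2937.317933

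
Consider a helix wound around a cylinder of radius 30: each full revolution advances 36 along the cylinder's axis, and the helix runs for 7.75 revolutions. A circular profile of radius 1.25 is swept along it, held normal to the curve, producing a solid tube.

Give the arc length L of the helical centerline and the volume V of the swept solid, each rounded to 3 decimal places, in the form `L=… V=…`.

2πR = 2π·30 = 188.495559
per-turn = √(188.495559² + 36²) = √(35530.5758 + 1296) = √36826.5758 = 191.902517
L = 7.75 × 191.902517 = 1487.244503
V = π·1.25² × L = 4.908739 × 1487.244503 = 7300.494382

L=1487.245 V=7300.494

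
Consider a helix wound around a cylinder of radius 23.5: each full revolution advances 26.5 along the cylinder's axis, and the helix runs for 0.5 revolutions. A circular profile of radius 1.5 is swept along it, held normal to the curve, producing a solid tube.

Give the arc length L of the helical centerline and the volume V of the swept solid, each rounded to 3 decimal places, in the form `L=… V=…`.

L=75.007 V=530.193

2πR = 2π·23.5 = 147.654855
per-turn = √(147.654855² + 26.5²) = √(21801.9561 + 702.25) = √22504.2061 = 150.014020
L = 0.5 × 150.014020 = 75.007010
V = π·1.5² × L = 7.068583 × 75.007010 = 530.193310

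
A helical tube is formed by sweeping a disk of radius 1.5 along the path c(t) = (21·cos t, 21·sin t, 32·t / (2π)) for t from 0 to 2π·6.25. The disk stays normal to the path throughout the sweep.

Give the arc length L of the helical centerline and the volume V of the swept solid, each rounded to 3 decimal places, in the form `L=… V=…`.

L=848.574 V=5998.214

2πR = 2π·21 = 131.946891
per-turn = √(131.946891² + 32²) = √(17409.9822 + 1024) = √18433.9822 = 135.771802
L = 6.25 × 135.771802 = 848.573761
V = π·1.5² × L = 7.068583 × 848.573761 = 5998.214462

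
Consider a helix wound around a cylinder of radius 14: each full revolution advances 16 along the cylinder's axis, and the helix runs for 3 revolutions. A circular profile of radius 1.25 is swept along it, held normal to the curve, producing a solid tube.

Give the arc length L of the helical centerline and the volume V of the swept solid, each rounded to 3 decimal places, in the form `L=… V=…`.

2πR = 2π·14 = 87.964594
per-turn = √(87.964594² + 16²) = √(7737.7699 + 256) = √7993.7699 = 89.407885
L = 3 × 89.407885 = 268.223654
V = π·1.25² × L = 4.908739 × 268.223654 = 1316.639784

L=268.224 V=1316.640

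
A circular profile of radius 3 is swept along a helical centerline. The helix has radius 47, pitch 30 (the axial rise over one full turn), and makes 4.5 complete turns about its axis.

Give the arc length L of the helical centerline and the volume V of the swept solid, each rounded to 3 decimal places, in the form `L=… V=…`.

2πR = 2π·47 = 295.309709
per-turn = √(295.309709² + 30²) = √(87207.8245 + 900) = √88107.8245 = 296.829622
L = 4.5 × 296.829622 = 1335.733299
V = π·3² × L = 28.274334 × 1335.733299 = 37766.969272

L=1335.733 V=37766.969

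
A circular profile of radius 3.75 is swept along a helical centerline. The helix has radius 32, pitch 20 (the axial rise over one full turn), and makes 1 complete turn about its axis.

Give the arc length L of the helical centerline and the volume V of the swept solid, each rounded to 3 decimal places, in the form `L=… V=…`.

L=202.054 V=8926.481

2πR = 2π·32 = 201.061930
per-turn = √(201.061930² + 20²) = √(40425.8996 + 400) = √40825.8996 = 202.054200
L = 1 × 202.054200 = 202.054200
V = π·3.75² × L = 44.178647 × 202.054200 = 8926.481102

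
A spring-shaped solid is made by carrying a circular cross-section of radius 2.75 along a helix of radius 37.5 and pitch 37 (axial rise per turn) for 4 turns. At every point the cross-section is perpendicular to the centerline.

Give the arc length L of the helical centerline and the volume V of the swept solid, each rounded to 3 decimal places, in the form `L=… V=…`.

L=954.027 V=22666.065

2πR = 2π·37.5 = 235.619449
per-turn = √(235.619449² + 37²) = √(55516.5248 + 1369) = √56885.5248 = 238.506865
L = 4 × 238.506865 = 954.027461
V = π·2.75² × L = 23.758294 × 954.027461 = 22666.065322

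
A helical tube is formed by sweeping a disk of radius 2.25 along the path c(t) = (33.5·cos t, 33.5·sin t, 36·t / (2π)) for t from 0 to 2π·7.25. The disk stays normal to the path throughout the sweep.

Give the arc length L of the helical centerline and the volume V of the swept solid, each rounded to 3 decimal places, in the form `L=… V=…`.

L=1548.187 V=24622.858

2πR = 2π·33.5 = 210.486708
per-turn = √(210.486708² + 36²) = √(44304.6542 + 1296) = √45600.6542 = 213.543097
L = 7.25 × 213.543097 = 1548.187451
V = π·2.25² × L = 15.904313 × 1548.187451 = 24622.857511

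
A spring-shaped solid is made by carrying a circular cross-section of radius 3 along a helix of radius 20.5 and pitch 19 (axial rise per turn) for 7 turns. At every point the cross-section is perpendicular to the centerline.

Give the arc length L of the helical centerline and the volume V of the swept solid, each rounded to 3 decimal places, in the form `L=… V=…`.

2πR = 2π·20.5 = 128.805299
per-turn = √(128.805299² + 19²) = √(16590.8050 + 361) = √16951.8050 = 130.199098
L = 7 × 130.199098 = 911.393683
V = π·3² × L = 28.274334 × 911.393683 = 25769.049284

L=911.394 V=25769.049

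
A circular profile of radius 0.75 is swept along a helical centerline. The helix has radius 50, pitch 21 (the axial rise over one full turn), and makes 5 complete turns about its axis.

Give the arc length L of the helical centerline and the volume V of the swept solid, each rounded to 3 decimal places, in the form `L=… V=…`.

2πR = 2π·50 = 314.159265
per-turn = √(314.159265² + 21²) = √(98696.0440 + 441) = √99137.0440 = 314.860356
L = 5 × 314.860356 = 1574.301782
V = π·0.75² × L = 1.767146 × 1574.301782 = 2782.020888

L=1574.302 V=2782.021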